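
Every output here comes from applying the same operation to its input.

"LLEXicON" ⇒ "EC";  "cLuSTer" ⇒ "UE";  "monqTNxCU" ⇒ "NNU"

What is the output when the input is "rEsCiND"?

SN

The transformation: keep one character in every 3, starting at position 3 (positions 3rd, 6th, 9th, ...), then convert every letter to uppercase.
Applying both steps to "rEsCiND": "sN", then "SN".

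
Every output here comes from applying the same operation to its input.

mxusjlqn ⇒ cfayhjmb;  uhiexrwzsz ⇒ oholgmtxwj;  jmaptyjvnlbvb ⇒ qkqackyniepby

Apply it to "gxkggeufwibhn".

What's happening: shift every letter 11 places backward in the alphabet (wrapping around), then reverse the string.
For "gxkggeufwibhn" the result is "cwqxlujtvvzmv".

cwqxlujtvvzmv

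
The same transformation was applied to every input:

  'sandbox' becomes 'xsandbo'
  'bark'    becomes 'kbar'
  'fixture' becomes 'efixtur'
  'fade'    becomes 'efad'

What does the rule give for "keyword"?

Rule — move the last character to the front.
"keyword" → "dkeywor".

dkeywor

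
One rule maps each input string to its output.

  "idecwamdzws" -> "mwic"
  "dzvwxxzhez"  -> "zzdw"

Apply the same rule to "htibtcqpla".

qahb

Each output is the input with this applied: keep one character in every 3, starting at position 1 (positions 1st, 4th, 7th, ...), then swap the front and back halves of the string.
Working it through for "htibtcqpla": intermediate "hbqa", final "qahb".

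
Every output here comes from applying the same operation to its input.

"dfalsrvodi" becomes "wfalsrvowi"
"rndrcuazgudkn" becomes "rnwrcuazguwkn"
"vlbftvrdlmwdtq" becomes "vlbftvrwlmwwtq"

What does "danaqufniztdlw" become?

The pattern: replace every "d" with "w".
For "danaqufniztdlw" the result is "wanaqufniztwlw".

wanaqufniztwlw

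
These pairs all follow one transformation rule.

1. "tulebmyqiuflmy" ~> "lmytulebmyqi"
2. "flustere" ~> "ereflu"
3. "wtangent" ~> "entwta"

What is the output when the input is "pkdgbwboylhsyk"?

What's happening: move the last 3 characters to the front (rotate right by 3), then delete the last 2 characters.
On "pkdgbwboylhsyk": the first step gives "sykpkdgbwboylh", and the second then gives "sykpkdgbwboy".

sykpkdgbwboy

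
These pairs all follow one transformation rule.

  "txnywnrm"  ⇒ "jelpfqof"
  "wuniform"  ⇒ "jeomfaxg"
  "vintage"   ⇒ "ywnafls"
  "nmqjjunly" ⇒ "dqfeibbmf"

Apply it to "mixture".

jweaplm

The rule is to move the last 2 characters to the front (rotate right by 2), then shift every letter 8 places backward in the alphabet (wrapping around).
Working it through for "mixture": intermediate "remixtu", final "jweaplm".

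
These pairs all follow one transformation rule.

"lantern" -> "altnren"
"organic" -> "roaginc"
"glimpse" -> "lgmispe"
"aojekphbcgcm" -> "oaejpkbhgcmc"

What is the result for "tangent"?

atgnnet

Rule — swap each adjacent pair of characters (1↔2, 3↔4, ...).
So "tangent" becomes "atgnnet".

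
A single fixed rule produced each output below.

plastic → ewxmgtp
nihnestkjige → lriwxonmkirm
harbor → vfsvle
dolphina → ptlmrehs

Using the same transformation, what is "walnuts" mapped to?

pryxwae

The pattern: move the first 2 characters to the end (rotate left by 2), then shift every letter 4 places forward in the alphabet (wrapping around).
Working it through for "walnuts": intermediate "lnutswa", final "pryxwae".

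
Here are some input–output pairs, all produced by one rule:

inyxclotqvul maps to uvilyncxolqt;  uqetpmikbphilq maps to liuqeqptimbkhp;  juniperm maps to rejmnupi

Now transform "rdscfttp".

The rule is to move the last 3 characters to the front (rotate right by 3), then swap each adjacent pair of characters (1↔2, 3↔4, ...).
Applying both steps to "rdscfttp": "ttprdscf", then "ttrpsdfc".

ttrpsdfc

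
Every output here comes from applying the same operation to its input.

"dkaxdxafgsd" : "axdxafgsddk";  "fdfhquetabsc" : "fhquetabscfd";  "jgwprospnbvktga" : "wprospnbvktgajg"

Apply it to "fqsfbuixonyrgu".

What's happening: move the first 2 characters to the end (rotate left by 2).
So "fqsfbuixonyrgu" becomes "sfbuixonyrgufq".

sfbuixonyrgufq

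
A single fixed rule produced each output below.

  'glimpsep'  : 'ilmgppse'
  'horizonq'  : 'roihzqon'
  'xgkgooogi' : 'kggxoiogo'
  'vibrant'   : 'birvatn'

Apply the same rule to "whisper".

Rule — move the first 2 characters to the end (rotate left by 2), then take characters alternately from the front and the back (1st, last, 2nd, 2nd-last, ...).
On "whisper": the first step gives "isperwh", and the second then gives "ihswpre".

ihswpre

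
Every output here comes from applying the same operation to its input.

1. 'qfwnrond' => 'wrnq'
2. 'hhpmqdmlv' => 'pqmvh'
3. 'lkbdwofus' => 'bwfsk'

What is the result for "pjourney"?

Looking at the pairs, the operation is to move the first 2 characters to the end (rotate left by 2), then keep every other character starting from the first (positions 1st, 3rd, 5th, ...).
Starting from "pjourney": after the first operation, "ourneypj"; after the second, "orep".

orep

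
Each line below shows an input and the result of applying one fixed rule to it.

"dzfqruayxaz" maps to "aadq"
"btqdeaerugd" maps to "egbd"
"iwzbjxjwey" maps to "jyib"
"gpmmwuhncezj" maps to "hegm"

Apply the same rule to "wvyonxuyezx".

Rule — keep one character in every 3, starting at position 1 (positions 1st, 4th, 7th, ...), then swap the front and back halves of the string.
Applying both steps to "wvyonxuyezx": "wouz", then "uzwo".

uzwo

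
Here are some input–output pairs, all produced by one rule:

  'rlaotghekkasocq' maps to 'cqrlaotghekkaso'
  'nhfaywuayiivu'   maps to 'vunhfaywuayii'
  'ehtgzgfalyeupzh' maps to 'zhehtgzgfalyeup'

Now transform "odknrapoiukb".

kbodknrapoiu

Rule — move the last 2 characters to the front (rotate right by 2).
On "odknrapoiukb" that produces "kbodknrapoiu".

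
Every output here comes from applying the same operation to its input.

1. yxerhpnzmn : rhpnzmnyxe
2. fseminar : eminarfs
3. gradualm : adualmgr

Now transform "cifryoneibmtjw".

oneibmtjwcifry

The rule is to swap the front and back halves of the string, then move the last 2 characters to the front (rotate right by 2).
For "cifryoneibmtjw", step one produces "eibmtjwcifryon"; step two turns that into "oneibmtjwcifry".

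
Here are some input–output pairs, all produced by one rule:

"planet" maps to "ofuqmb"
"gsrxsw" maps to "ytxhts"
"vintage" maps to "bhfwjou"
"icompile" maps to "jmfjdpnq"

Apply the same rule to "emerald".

Each output is the input with this applied: move the last 3 characters to the front (rotate right by 3), then shift every letter 1 place forward in the alphabet (wrapping around).
Doing the same to "emerald": "bmefnfs".

bmefnfs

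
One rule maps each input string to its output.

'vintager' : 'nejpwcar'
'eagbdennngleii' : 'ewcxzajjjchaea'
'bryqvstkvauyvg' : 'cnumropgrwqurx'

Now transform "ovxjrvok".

The rule is to shift every letter 4 places backward in the alphabet (wrapping around), then swap the first and last characters.
"ovxjrvok" → "krtfnrkg" → "grtfnrkk".

grtfnrkk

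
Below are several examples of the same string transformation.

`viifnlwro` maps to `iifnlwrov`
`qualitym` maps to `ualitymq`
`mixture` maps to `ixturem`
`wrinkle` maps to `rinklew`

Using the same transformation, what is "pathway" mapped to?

The rule is to move the first character to the end.
For "pathway" the result is "athwayp".

athwayp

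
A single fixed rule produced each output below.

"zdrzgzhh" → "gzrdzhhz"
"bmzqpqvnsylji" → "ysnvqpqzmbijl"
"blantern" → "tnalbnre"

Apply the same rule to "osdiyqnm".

yidsomnq

The rule is to move the last 3 characters to the front (rotate right by 3), then reverse the string.
Doing the same to "osdiyqnm": "yidsomnq".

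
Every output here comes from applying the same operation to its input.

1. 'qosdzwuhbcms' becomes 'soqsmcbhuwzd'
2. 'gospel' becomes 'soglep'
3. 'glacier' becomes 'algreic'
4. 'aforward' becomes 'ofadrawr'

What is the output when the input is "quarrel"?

auqlerr

The rule is to reverse the string, then move the last 3 characters to the front (rotate right by 3).
Working it through for "quarrel": intermediate "lerrauq", final "auqlerr".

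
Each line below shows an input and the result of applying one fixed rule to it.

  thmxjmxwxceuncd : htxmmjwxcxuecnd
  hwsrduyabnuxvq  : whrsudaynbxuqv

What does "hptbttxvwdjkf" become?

phbtttvxdwkjf

Each output is the input with this applied: swap each adjacent pair of characters (1↔2, 3↔4, ...).
"hptbttxvwdjkf" → "phbtttvxdwkjf".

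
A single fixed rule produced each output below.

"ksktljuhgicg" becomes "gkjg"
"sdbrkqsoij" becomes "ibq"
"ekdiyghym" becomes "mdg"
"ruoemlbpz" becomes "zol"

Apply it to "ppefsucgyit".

The transformation: keep one character in every 3, starting at position 3 (positions 3rd, 6th, 9th, ...), then move the last character to the front.
Applying that to "ppefsucgyit" gives "yeu".
(Check on "ekdiyghym": → "dgm" → "mdg" ✓)

yeu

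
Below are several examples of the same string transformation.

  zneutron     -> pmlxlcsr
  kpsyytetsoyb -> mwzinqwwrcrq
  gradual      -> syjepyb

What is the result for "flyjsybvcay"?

aywdjwhqwzt

The transformation: shift every letter 2 places backward in the alphabet (wrapping around), then move the last 3 characters to the front (rotate right by 3).
Starting from "flyjsybvcay": after the first operation, "djwhqwztayw"; after the second, "aywdjwhqwzt".
(Check on "kpsyytetsoyb": → "inqwwrcrqmwz" → "mwzinqwwrcrq" ✓)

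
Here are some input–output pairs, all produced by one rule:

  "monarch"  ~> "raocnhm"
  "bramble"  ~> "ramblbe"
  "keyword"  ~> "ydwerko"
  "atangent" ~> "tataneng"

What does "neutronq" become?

Each output is the input with this applied: sort the characters into reverse alphabetical order, then take characters alternately from the front and the back (1st, last, 2nd, 2nd-last, ...).
Working it through for "neutronq": intermediate "utrqonne", final "uetnrnqo".

uetnrnqo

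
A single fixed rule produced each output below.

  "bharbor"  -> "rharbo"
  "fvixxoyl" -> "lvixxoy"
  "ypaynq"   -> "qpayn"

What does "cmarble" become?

emarbl

Each output is the input with this applied: swap the first and last characters, then delete the last character.
For "cmarble", step one produces "emarblc"; step two turns that into "emarbl".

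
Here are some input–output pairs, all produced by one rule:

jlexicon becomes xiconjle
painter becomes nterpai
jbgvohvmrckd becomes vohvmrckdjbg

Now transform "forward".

Looking at the pairs, the operation is to move the first 3 characters to the end (rotate left by 3).
"forward" → "wardfor".

wardfor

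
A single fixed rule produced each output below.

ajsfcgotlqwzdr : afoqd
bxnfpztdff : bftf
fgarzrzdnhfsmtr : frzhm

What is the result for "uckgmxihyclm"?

ugic

The rule is to keep one character in every 3, starting at position 1 (positions 1st, 4th, 7th, ...).
Doing the same to "uckgmxihyclm": "ugic".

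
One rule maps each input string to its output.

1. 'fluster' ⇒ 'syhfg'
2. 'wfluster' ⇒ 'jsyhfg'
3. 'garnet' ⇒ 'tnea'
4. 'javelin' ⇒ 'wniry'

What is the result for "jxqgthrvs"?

In each case the input is transformed by: shift every letter 13 places forward in the alphabet (wrapping around) — i.e. ROT13, then delete the last 2 characters.
On "jxqgthrvs": the first step gives "wkdtgueif", and the second then gives "wkdtgue".

wkdtgue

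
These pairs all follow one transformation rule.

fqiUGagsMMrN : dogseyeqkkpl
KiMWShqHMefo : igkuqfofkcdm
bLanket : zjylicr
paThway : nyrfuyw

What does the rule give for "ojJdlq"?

mhhbjo

Rule — shift every letter 2 places backward in the alphabet (wrapping around), then convert every letter to lowercase.
Working it through for "ojJdlq": intermediate "mhHbjo", final "mhhbjo".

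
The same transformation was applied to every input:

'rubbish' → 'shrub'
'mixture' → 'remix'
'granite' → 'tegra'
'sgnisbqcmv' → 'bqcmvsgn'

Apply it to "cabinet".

Rule — move the first 3 characters to the end (rotate left by 3), then delete the first 2 characters.
"cabinet" → "inetcab" → "etcab".

etcab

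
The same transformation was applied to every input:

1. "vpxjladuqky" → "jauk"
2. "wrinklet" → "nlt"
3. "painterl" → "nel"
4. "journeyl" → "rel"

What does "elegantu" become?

gnu

Each output is the input with this applied: delete the first 3 characters, then keep every other character starting from the first (positions 1st, 3rd, 5th, ...).
"elegantu" → "gnu".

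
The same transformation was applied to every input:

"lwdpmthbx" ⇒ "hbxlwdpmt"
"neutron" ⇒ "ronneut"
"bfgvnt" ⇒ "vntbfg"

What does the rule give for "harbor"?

The rule is to move the last 3 characters to the front (rotate right by 3).
"harbor" → "borhar".

borhar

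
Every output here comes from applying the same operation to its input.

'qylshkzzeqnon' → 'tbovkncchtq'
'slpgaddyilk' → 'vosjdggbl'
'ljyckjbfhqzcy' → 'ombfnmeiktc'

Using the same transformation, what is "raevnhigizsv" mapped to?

Looking at the pairs, the operation is to delete the last 2 characters, then shift every letter 3 places forward in the alphabet (wrapping around).
Working it through for "raevnhigizsv": intermediate "raevnhigiz", final "udhyqkljlc".

udhyqkljlc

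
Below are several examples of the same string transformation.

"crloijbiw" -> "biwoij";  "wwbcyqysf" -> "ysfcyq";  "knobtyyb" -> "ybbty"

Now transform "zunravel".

Looking at the pairs, the operation is to delete the first 3 characters, then move the first 3 characters to the end (rotate left by 3).
Working it through for "zunravel": intermediate "ravel", final "elrav".

elrav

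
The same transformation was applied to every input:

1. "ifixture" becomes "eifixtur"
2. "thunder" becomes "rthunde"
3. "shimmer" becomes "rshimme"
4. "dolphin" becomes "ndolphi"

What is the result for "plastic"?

cplasti

The pattern: move the last character to the front.
On "plastic" that produces "cplasti".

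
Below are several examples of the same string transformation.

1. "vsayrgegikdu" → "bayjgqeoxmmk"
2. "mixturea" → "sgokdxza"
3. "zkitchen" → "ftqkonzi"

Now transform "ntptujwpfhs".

In each case the input is transformed by: take characters alternately from the front and the back (1st, last, 2nd, 2nd-last, ...), then shift every letter 6 places forward in the alphabet (wrapping around).
For "ntptujwpfhs" the result is "tyznvlzvacp".

tyznvlzvacp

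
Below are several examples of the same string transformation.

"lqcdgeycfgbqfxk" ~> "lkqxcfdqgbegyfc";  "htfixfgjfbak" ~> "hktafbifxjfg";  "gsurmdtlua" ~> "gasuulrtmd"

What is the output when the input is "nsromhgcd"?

ndscrgohm

What's happening: take characters alternately from the front and the back (1st, last, 2nd, 2nd-last, ...).
Applying that to "nsromhgcd" gives "ndscrgohm".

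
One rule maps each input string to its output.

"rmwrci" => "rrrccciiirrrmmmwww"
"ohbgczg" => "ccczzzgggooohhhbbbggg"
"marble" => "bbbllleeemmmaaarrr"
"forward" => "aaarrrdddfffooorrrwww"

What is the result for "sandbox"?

bbboooxxxsssaaannnddd

In each case the input is transformed by: move the last 3 characters to the front (rotate right by 3), then repeat every character 3 times.
For "sandbox", step one produces "boxsand"; step two turns that into "bbboooxxxsssaaannnddd".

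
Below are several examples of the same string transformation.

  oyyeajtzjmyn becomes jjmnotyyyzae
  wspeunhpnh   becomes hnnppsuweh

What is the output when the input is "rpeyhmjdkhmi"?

In each case the input is transformed by: sort the characters into alphabetical order, then move the first 2 characters to the end (rotate left by 2).
Applying that to "rpeyhmjdkhmi" gives "hhijkmmpryde".

hhijkmmpryde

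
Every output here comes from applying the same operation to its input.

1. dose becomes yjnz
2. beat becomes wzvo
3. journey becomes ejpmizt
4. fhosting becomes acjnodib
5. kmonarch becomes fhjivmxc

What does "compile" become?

The transformation: shift every letter 5 places backward in the alphabet (wrapping around).
So "compile" becomes "xjhkdgz".

xjhkdgz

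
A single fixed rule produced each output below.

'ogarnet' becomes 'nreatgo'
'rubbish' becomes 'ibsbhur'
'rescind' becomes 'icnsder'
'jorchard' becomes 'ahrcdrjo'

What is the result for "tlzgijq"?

igjzqlt

Looking at the pairs, the operation is to move the last 3 characters to the front (rotate right by 3), then take characters alternately from the front and the back (1st, last, 2nd, 2nd-last, ...).
So "tlzgijq" becomes "igjzqlt".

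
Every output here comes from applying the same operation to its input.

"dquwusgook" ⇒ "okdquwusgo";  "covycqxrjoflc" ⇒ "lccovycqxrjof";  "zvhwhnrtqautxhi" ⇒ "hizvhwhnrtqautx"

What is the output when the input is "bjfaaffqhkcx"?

cxbjfaaffqhk

Looking at the pairs, the operation is to move the last 2 characters to the front (rotate right by 2).
For "bjfaaffqhkcx" the result is "cxbjfaaffqhk".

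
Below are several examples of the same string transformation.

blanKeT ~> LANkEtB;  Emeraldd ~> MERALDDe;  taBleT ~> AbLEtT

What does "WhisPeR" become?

Each output is the input with this applied: flip the case of every letter, then move the first character to the end.
Working it through for "WhisPeR": intermediate "wHISpEr", final "HISpErw".
(Check on "Emeraldd": → "eMERALDD" → "MERALDDe" ✓)

HISpErw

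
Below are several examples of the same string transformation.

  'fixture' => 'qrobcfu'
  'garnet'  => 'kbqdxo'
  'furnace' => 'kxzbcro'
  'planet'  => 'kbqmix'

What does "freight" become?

Each output is the input with this applied: shift every letter 3 places backward in the alphabet (wrapping around), then move the first 3 characters to the end (rotate left by 3).
For "freight", step one produces "cobfdeq"; step two turns that into "fdeqcob".

fdeqcob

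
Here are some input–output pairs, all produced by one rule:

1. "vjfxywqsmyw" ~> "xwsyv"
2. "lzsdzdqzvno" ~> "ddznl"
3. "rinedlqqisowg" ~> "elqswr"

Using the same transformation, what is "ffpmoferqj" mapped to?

mfrjf

The rule is to move the first 2 characters to the end (rotate left by 2), then keep every other character starting from the second (positions 2nd, 4th, 6th, ...).
"ffpmoferqj" → "mfrjf".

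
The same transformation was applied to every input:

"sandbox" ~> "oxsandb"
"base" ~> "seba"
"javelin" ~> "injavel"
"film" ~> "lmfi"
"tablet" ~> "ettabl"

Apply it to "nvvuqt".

qtnvvu

The rule is to move the last 2 characters to the front (rotate right by 2).
Applying that to "nvvuqt" gives "qtnvvu".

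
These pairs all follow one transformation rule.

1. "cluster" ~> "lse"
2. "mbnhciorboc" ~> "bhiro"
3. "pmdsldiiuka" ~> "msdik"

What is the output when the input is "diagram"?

In each case the input is transformed by: keep every other character starting from the second (positions 2nd, 4th, 6th, ...).
On "diagram" that produces "iga".

iga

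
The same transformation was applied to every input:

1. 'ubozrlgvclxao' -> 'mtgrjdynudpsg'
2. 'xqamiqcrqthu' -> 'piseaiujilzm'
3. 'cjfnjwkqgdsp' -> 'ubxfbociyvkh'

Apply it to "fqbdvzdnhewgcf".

The transformation: shift every letter 8 places backward in the alphabet (wrapping around).
"fqbdvzdnhewgcf" → "xitvnrvfzwoyux".

xitvnrvfzwoyux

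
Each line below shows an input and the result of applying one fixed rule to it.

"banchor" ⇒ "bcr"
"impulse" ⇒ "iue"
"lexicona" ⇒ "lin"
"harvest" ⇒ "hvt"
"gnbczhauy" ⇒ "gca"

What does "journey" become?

Looking at the pairs, the operation is to keep one character in every 3, starting at position 1 (positions 1st, 4th, 7th, ...).
On "journey" that produces "jry".

jry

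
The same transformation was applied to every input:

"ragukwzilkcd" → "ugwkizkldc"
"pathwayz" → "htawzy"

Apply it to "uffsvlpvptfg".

sflvvptpgf

The transformation: delete the first 2 characters, then swap each adjacent pair of characters (1↔2, 3↔4, ...).
"uffsvlpvptfg" → "fsvlpvptfg" → "sflvvptpgf".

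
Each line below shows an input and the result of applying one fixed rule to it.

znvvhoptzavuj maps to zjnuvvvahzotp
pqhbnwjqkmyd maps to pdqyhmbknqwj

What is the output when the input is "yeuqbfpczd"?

The rule is to take characters alternately from the front and the back (1st, last, 2nd, 2nd-last, ...).
Applying that to "yeuqbfpczd" gives "ydezucqpbf".

ydezucqpbf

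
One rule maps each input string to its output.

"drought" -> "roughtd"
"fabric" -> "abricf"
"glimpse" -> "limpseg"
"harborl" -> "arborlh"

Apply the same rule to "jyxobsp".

The pattern: move the first character to the end.
Applying that to "jyxobsp" gives "yxobspj".

yxobspj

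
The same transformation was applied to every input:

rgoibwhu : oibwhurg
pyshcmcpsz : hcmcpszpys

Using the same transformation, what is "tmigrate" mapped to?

igratetm

The rule is to move the last 2 characters to the front (rotate right by 2), then swap the front and back halves of the string.
"tmigrate" → "igratetm".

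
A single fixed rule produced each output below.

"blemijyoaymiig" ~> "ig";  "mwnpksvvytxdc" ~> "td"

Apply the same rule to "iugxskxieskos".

The transformation: keep every other character starting from the second (positions 2nd, 4th, 6th, ...), then keep only the last 2 characters.
Doing the same to "iugxskxieskos": "so".

so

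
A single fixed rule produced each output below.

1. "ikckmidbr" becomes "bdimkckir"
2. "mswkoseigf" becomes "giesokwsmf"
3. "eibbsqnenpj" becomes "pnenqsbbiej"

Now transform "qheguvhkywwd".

The pattern: reverse the string, then move the first character to the end.
"qheguvhkywwd" → "dwwykhvugehq" → "wwykhvugehqd".

wwykhvugehqd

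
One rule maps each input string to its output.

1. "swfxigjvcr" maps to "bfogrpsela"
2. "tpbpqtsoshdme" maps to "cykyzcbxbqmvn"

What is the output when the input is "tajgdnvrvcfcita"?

Each output is the input with this applied: shift every letter 9 places forward in the alphabet (wrapping around).
On "tajgdnvrvcfcita" that produces "cjspmweaelolrcj".

cjspmweaelolrcj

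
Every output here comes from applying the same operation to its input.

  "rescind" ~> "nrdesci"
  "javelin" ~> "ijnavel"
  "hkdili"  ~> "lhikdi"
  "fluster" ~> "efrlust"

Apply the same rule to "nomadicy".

In each case the input is transformed by: swap the first and last characters, then move the last 2 characters to the front (rotate right by 2).
On "nomadicy": the first step gives "yomadicn", and the second then gives "cnyomadi".

cnyomadi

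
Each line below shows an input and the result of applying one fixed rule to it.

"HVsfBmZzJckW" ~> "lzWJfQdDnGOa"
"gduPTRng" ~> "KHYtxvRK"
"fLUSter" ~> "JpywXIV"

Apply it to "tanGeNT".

Rule — shift every letter 4 places forward in the alphabet (wrapping around), then flip the case of every letter.
For "tanGeNT", step one produces "xerKiRX"; step two turns that into "XERkIrx".

XERkIrx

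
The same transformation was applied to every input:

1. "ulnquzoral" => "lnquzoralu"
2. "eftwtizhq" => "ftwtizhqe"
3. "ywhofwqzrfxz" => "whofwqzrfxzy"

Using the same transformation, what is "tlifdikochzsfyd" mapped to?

lifdikochzsfydt

Each output is the input with this applied: move the first character to the end.
Doing the same to "tlifdikochzsfyd": "lifdikochzsfydt".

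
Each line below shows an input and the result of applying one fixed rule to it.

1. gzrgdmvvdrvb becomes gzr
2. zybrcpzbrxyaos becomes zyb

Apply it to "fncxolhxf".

fnc

In each case the input is transformed by: keep only the first 3 characters.
For "fncxolhxf" the result is "fnc".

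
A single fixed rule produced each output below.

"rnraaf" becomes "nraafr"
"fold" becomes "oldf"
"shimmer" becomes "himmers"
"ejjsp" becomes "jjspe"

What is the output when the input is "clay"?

layc

The rule is to move the first character to the end.
Doing the same to "clay": "layc".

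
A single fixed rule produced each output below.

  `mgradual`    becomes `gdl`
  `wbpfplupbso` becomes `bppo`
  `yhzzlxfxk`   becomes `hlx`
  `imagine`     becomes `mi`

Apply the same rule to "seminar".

en

Rule — keep one character in every 3, starting at position 2 (positions 2nd, 5th, 8th, ...).
Doing the same to "seminar": "en".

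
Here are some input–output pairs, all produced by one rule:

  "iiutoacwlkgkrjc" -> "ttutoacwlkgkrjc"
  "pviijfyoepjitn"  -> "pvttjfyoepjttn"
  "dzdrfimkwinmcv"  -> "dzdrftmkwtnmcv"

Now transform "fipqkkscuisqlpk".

Looking at the pairs, the operation is to replace every "i" with "t".
Applying that to "fipqkkscuisqlpk" gives "ftpqkkscutsqlpk".

ftpqkkscutsqlpk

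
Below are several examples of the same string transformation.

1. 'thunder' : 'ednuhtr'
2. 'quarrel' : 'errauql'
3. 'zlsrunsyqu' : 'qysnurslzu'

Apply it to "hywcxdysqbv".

Rule — move the last character to the front, then reverse the string.
Starting from "hywcxdysqbv": after the first operation, "vhywcxdysqb"; after the second, "bqsydxcwyhv".
(Check on "zlsrunsyqu": → "uzlsrunsyq" → "qysnurslzu" ✓)

bqsydxcwyhv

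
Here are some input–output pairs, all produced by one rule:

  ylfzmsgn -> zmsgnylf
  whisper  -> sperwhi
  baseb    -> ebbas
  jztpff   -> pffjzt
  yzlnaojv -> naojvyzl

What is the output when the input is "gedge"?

The rule is to move the first 3 characters to the end (rotate left by 3).
Doing the same to "gedge": "geged".

geged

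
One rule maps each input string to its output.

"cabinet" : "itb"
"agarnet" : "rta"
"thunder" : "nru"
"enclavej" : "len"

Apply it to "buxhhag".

hgx

In each case the input is transformed by: move the first 3 characters to the end (rotate left by 3), then keep one character in every 3, starting at position 1 (positions 1st, 4th, 7th, ...).
Applying both steps to "buxhhag": "hhagbux", then "hgx".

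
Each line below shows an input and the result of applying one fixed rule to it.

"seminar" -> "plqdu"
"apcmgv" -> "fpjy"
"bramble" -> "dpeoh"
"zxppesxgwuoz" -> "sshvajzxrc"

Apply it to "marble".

The transformation: delete the first 2 characters, then shift every letter 3 places forward in the alphabet (wrapping around).
Working it through for "marble": intermediate "rble", final "ueoh".

ueoh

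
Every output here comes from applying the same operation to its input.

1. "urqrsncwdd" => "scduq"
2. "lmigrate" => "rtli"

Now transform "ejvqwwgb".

wgev

Each output is the input with this applied: keep every other character starting from the first (positions 1st, 3rd, 5th, ...), then move the first 2 characters to the end (rotate left by 2).
Working it through for "ejvqwwgb": intermediate "evwg", final "wgev".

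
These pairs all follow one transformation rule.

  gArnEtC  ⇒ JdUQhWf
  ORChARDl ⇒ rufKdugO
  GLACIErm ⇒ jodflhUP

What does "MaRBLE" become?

What's happening: flip the case of every letter, then shift every letter 3 places forward in the alphabet (wrapping around).
Starting from "MaRBLE": after the first operation, "mArble"; after the second, "pDueoh".
(Check on "GLACIErm": → "glacieRM" → "jodflhUP" ✓)

pDueoh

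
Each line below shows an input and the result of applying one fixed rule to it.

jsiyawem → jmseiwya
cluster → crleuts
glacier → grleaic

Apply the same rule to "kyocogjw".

kwyjogco

The pattern: take characters alternately from the front and the back (1st, last, 2nd, 2nd-last, ...).
For "kyocogjw" the result is "kwyjogco".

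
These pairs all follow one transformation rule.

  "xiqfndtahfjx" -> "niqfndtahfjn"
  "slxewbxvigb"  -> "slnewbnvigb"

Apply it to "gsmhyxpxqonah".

gsmhynpnqonah

The rule is to replace every "x" with "n".
So "gsmhyxpxqonah" becomes "gsmhynpnqonah".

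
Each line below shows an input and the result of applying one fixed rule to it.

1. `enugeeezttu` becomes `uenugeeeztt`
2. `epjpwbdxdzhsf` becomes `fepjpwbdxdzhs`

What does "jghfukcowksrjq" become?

qjghfukcowksrj

What's happening: move the last character to the front.
For "jghfukcowksrjq" the result is "qjghfukcowksrj".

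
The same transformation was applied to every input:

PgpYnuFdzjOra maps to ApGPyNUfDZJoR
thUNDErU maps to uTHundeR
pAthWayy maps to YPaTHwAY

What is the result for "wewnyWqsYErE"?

What's happening: flip the case of every letter, then move the last character to the front.
"wewnyWqsYErE" → "WEWNYwQSyeRe" → "eWEWNYwQSyeR".

eWEWNYwQSyeR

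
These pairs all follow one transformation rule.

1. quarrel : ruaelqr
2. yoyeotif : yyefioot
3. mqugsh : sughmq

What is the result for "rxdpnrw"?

wxdnprr

Rule — sort the characters into alphabetical order, then move the last 2 characters to the front (rotate right by 2).
For "rxdpnrw", step one produces "dnprrwx"; step two turns that into "wxdnprr".
(Check on "yoyeotif": → "efiootyy" → "yyefioot" ✓)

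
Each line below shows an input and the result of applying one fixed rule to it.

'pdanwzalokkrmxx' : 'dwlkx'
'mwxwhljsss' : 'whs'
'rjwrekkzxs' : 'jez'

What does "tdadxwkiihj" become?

dxij

The pattern: keep one character in every 3, starting at position 2 (positions 2nd, 5th, 8th, ...).
So "tdadxwkiihj" becomes "dxij".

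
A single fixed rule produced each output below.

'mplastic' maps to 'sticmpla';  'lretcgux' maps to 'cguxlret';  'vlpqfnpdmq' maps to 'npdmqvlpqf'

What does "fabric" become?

ricfab

What's happening: swap the front and back halves of the string.
So "fabric" becomes "ricfab".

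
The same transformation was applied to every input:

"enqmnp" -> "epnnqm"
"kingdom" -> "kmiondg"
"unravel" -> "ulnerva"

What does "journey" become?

jyoeunr

Each output is the input with this applied: take characters alternately from the front and the back (1st, last, 2nd, 2nd-last, ...).
Applying that to "journey" gives "jyoeunr".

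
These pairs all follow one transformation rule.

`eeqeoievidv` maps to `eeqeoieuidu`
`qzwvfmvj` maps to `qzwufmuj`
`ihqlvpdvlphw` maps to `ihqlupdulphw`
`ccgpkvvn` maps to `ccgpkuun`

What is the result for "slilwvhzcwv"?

slilwuhzcwu

In each case the input is transformed by: replace every "v" with "u".
Applying that to "slilwvhzcwv" gives "slilwuhzcwu".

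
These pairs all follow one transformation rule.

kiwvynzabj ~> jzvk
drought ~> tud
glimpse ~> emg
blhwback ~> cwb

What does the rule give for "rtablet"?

Looking at the pairs, the operation is to keep one character in every 3, starting at position 1 (positions 1st, 4th, 7th, ...), then reverse the string.
Starting from "rtablet": after the first operation, "rbt"; after the second, "tbr".
(Check on "glimpse": → "gme" → "emg" ✓)

tbr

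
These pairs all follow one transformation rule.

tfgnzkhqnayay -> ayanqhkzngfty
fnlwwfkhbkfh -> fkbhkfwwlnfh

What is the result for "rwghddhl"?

hddhgwrl

The transformation: reverse the string, then move the first character to the end.
For "rwghddhl" the result is "hddhgwrl".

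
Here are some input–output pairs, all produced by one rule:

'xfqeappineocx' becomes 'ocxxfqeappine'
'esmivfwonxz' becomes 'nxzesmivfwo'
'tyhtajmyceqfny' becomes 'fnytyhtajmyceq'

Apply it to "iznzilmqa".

mqaiznzil

What's happening: move the last 3 characters to the front (rotate right by 3).
Doing the same to "iznzilmqa": "mqaiznzil".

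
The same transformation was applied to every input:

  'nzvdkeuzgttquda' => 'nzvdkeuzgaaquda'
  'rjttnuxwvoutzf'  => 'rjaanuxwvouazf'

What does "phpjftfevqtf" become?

phpjfafevqaf

The pattern: replace every "t" with "a".
"phpjftfevqtf" → "phpjfafevqaf".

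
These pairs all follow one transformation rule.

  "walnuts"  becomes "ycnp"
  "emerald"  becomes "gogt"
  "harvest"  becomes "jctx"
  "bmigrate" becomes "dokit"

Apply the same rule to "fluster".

hnwu

What's happening: delete the last 3 characters, then shift every letter 2 places forward in the alphabet (wrapping around).
Applying both steps to "fluster": "flus", then "hnwu".
(Check on "bmigrate": → "bmigr" → "dokit" ✓)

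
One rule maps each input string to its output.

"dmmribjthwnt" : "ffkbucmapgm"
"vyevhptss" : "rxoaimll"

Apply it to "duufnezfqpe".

nnygxsyjix

Rule — delete the first character, then shift every letter 7 places backward in the alphabet (wrapping around).
For "duufnezfqpe" the result is "nnygxsyjix".
(Check on "vyevhptss": → "yevhptss" → "rxoaimll" ✓)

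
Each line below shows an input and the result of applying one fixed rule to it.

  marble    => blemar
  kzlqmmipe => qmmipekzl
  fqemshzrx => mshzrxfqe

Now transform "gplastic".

asticgpl

Rule — move the first 3 characters to the end (rotate left by 3).
For "gplastic" the result is "asticgpl".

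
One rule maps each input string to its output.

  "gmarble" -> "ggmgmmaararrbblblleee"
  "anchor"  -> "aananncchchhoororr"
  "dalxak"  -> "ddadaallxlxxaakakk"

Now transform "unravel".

uununnrraraavveveelll

What's happening: repeat every character 3 times, then swap each adjacent pair of characters (1↔2, 3↔4, ...).
Starting from "unravel": after the first operation, "uuunnnrrraaavvveeelll"; after the second, "uununnrraraavveveelll".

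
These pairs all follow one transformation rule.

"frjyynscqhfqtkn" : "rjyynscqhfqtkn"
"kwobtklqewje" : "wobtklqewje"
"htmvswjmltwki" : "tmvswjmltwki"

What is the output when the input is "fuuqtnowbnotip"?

uuqtnowbnotip

The rule is to delete the first character.
So "fuuqtnowbnotip" becomes "uuqtnowbnotip".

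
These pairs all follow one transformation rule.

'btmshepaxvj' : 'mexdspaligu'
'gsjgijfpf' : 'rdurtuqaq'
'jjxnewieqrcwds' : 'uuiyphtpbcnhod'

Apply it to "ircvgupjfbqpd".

tcngrfauqmbao

The rule is to shift every letter 11 places forward in the alphabet (wrapping around).
Doing the same to "ircvgupjfbqpd": "tcngrfauqmbao".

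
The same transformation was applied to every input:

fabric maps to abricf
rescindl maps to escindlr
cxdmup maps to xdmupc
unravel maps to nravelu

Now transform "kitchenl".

itchenlk

Rule — move the first character to the end.
Applying that to "kitchenl" gives "itchenlk".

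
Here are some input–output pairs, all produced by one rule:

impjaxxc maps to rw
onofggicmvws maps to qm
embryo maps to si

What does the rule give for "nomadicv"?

The transformation: shift every letter 6 places backward in the alphabet (wrapping around), then keep only the last 2 characters.
Applying both steps to "nomadicv": "higuxcwp", then "wp".

wp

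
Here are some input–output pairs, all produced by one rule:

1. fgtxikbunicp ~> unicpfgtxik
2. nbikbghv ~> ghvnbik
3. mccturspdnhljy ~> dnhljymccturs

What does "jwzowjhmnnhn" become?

mnnhnjwzowj

The pattern: swap the front and back halves of the string, then delete the first character.
Working it through for "jwzowjhmnnhn": intermediate "hmnnhnjwzowj", final "mnnhnjwzowj".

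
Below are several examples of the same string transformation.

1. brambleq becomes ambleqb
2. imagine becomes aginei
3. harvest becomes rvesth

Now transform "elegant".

egante

Rule — move the first character to the end, then delete the first character.
For "elegant" the result is "egante".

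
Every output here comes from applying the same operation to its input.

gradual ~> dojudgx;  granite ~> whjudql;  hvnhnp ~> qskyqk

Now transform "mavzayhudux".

Looking at the pairs, the operation is to move the last 2 characters to the front (rotate right by 2), then shift every letter 3 places forward in the alphabet (wrapping around).
Working it through for "mavzayhudux": intermediate "uxmavzayhud", final "xapdycdbkxg".

xapdycdbkxg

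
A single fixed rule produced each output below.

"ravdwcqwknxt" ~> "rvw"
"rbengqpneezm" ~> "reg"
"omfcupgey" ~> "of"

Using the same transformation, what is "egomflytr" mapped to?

eo

The pattern: keep every other character starting from the first (positions 1st, 3rd, 5th, ...), then delete the last 3 characters.
For "egomflytr", step one produces "eofyr"; step two turns that into "eo".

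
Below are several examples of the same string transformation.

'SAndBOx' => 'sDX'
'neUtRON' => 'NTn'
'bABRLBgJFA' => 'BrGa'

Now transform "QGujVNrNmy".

Looking at the pairs, the operation is to flip the case of every letter, then keep one character in every 3, starting at position 1 (positions 1st, 4th, 7th, ...).
Doing the same to "QGujVNrNmy": "qJRY".

qJRY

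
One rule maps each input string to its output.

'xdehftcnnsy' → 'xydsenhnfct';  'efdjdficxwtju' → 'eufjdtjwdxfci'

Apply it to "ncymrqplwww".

nwcwywmlrpq

The rule is to take characters alternately from the front and the back (1st, last, 2nd, 2nd-last, ...).
Doing the same to "ncymrqplwww": "nwcwywmlrpq".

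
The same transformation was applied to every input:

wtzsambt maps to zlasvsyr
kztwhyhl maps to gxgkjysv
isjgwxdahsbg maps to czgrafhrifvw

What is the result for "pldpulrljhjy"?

What's happening: shift every letter 1 place backward in the alphabet (wrapping around), then swap the front and back halves of the string.
"pldpulrljhjy" → "okcotkqkigix" → "qkigixokcotk".

qkigixokcotk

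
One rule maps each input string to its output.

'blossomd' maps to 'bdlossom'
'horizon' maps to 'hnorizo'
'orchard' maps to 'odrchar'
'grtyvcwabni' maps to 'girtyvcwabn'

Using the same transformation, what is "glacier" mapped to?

grlacie

Each output is the input with this applied: swap the first and last characters, then move the last character to the front.
"glacier" → "rlacieg" → "grlacie".
(Check on "horizon": → "norizoh" → "hnorizo" ✓)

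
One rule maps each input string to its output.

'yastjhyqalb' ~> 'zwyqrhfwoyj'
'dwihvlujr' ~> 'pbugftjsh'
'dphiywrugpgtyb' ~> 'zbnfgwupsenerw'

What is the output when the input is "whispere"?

cufgqncp

Each output is the input with this applied: shift every letter 2 places backward in the alphabet (wrapping around), then move the last character to the front.
So "whispere" becomes "cufgqncp".
(Check on "yastjhyqalb": → "wyqrhfwoyjz" → "zwyqrhfwoyj" ✓)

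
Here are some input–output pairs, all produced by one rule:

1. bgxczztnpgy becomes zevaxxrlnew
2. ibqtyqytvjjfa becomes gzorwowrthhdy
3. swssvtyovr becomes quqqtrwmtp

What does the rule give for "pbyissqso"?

The pattern: shift every letter 2 places backward in the alphabet (wrapping around).
Doing the same to "pbyissqso": "nzwgqqoqm".

nzwgqqoqm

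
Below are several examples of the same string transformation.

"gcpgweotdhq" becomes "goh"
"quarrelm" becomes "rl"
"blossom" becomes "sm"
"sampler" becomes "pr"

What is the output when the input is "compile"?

The rule is to move the first character to the end, then keep one character in every 3, starting at position 3 (positions 3rd, 6th, 9th, ...).
For "compile" the result is "pe".

pe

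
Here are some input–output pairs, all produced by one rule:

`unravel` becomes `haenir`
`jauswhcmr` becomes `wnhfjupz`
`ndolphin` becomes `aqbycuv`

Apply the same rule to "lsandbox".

The pattern: shift every letter 13 places forward in the alphabet (wrapping around) — i.e. ROT13, then delete the last character.
Applying both steps to "lsandbox": "yfnaqobk", then "yfnaqob".
(Check on "ndolphin": → "aqbycuva" → "aqbycuv" ✓)

yfnaqob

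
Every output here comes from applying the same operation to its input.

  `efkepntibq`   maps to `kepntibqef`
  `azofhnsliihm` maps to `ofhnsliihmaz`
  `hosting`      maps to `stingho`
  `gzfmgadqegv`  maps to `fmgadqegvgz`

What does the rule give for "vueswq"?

eswqvu

In each case the input is transformed by: move the first 2 characters to the end (rotate left by 2).
Applying that to "vueswq" gives "eswqvu".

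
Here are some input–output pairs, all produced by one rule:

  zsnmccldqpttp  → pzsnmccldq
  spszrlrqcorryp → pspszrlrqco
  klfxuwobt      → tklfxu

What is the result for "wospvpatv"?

vwospv

In each case the input is transformed by: move the last character to the front, then delete the last 3 characters.
Working it through for "wospvpatv": intermediate "vwospvpat", final "vwospv".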